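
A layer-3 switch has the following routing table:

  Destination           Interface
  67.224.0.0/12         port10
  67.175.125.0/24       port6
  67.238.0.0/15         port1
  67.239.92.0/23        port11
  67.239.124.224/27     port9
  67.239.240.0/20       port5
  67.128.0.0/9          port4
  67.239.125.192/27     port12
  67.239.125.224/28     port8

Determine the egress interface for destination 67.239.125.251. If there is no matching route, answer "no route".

Routes whose prefix contains 67.239.125.251:
  67.128.0.0/9 (67.128.0.0 - 67.255.255.255) -> port4
  67.224.0.0/12 (67.224.0.0 - 67.239.255.255) -> port10
  67.238.0.0/15 (67.238.0.0 - 67.239.255.255) -> port1
More-specific entries that do NOT match:
  67.239.125.224/28 (67.239.125.224 - 67.239.125.239) does not contain 67.239.125.251
  67.239.124.224/27 (67.239.124.224 - 67.239.124.255) does not contain 67.239.125.251
  67.239.125.192/27 (67.239.125.192 - 67.239.125.223) does not contain 67.239.125.251
  67.175.125.0/24 (67.175.125.0 - 67.175.125.255) does not contain 67.239.125.251
  67.239.92.0/23 (67.239.92.0 - 67.239.93.255) does not contain 67.239.125.251
  67.239.240.0/20 (67.239.240.0 - 67.239.255.255) does not contain 67.239.125.251
Longest matching prefix is /15 -> interface port1.

port1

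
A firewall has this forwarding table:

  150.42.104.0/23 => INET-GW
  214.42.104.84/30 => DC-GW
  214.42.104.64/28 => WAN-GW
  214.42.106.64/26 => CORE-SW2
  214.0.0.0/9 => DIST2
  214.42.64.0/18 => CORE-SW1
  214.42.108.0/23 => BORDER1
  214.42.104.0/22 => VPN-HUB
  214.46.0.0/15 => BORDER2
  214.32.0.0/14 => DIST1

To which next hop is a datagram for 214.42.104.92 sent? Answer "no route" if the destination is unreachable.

Routes whose prefix contains 214.42.104.92:
  214.0.0.0/9 (214.0.0.0 - 214.127.255.255) -> DIST2
  214.42.64.0/18 (214.42.64.0 - 214.42.127.255) -> CORE-SW1
  214.42.104.0/22 (214.42.104.0 - 214.42.107.255) -> VPN-HUB
More-specific entries that do NOT match:
  214.42.104.84/30 (214.42.104.84 - 214.42.104.87) does not contain 214.42.104.92
  214.42.104.64/28 (214.42.104.64 - 214.42.104.79) does not contain 214.42.104.92
  214.42.106.64/26 (214.42.106.64 - 214.42.106.127) does not contain 214.42.104.92
  150.42.104.0/23 (150.42.104.0 - 150.42.105.255) does not contain 214.42.104.92
  214.42.108.0/23 (214.42.108.0 - 214.42.109.255) does not contain 214.42.104.92
Longest matching prefix is /22 -> next hop VPN-HUB.

VPN-HUB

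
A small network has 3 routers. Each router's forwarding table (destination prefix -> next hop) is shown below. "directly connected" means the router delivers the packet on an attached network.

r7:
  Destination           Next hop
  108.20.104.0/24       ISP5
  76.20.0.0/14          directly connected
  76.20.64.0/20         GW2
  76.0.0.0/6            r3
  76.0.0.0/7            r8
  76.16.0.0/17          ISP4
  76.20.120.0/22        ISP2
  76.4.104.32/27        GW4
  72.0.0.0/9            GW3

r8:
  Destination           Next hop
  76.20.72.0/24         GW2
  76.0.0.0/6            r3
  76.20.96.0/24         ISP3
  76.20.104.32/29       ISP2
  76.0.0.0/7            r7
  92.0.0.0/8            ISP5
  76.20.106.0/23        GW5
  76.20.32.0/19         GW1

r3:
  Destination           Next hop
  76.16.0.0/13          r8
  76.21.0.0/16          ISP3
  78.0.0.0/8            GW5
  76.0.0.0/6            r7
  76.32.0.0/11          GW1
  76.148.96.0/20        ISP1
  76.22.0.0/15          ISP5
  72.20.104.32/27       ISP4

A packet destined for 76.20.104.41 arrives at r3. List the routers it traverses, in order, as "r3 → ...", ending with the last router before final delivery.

r3 → r8 → r7

At r3: longest match for 76.20.104.41 is 76.16.0.0/13 -> r8
At r8: longest match for 76.20.104.41 is 76.0.0.0/7 -> r7
At r7: longest match for 76.20.104.41 is 76.20.0.0/14 -> directly connected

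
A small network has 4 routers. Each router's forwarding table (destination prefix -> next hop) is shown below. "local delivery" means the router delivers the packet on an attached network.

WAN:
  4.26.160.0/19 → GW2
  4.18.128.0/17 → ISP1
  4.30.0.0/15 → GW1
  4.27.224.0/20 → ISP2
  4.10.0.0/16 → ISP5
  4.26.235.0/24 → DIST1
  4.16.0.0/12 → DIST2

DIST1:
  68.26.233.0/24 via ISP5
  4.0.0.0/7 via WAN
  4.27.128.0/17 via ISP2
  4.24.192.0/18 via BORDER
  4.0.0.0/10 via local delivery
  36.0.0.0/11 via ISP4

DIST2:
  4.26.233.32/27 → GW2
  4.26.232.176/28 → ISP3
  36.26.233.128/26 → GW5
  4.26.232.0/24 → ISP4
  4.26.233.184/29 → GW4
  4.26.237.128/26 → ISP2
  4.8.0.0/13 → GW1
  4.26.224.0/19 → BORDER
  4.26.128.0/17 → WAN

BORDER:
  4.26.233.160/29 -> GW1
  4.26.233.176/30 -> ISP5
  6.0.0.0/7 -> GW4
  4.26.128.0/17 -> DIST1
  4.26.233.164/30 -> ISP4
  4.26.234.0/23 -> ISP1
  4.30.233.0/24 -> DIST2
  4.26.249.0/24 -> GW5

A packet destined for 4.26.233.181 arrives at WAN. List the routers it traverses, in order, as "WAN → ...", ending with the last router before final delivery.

WAN → DIST2 → BORDER → DIST1

At WAN: longest match for 4.26.233.181 is 4.16.0.0/12 -> DIST2
At DIST2: longest match for 4.26.233.181 is 4.26.224.0/19 -> BORDER
At BORDER: longest match for 4.26.233.181 is 4.26.128.0/17 -> DIST1
At DIST1: longest match for 4.26.233.181 is 4.0.0.0/10 -> local delivery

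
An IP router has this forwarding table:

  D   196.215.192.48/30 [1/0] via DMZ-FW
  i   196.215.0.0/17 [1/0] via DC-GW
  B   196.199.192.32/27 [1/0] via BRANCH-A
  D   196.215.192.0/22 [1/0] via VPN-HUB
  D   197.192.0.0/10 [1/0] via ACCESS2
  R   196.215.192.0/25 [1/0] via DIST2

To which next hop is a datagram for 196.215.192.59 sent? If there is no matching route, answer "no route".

Routes whose prefix contains 196.215.192.59:
  196.215.192.0/22 (196.215.192.0 - 196.215.195.255) -> VPN-HUB
  196.215.192.0/25 (196.215.192.0 - 196.215.192.127) -> DIST2
More-specific entries that do NOT match:
  196.215.192.48/30 (196.215.192.48 - 196.215.192.51) does not contain 196.215.192.59
  196.199.192.32/27 (196.199.192.32 - 196.199.192.63) does not contain 196.215.192.59
Longest matching prefix is /25 -> next hop DIST2.

DIST2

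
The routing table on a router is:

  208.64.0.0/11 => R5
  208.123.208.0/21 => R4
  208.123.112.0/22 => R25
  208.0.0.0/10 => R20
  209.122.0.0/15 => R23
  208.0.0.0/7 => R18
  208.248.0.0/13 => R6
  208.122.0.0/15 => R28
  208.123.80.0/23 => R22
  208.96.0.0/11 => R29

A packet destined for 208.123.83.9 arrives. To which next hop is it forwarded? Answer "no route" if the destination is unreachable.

Routes whose prefix contains 208.123.83.9:
  208.0.0.0/7 (208.0.0.0 - 209.255.255.255) -> R18
  208.96.0.0/11 (208.96.0.0 - 208.127.255.255) -> R29
  208.122.0.0/15 (208.122.0.0 - 208.123.255.255) -> R28
More-specific entries that do NOT match:
  208.123.80.0/23 (208.123.80.0 - 208.123.81.255) does not contain 208.123.83.9
  208.123.112.0/22 (208.123.112.0 - 208.123.115.255) does not contain 208.123.83.9
  208.123.208.0/21 (208.123.208.0 - 208.123.215.255) does not contain 208.123.83.9
Longest matching prefix is /15 -> next hop R28.

R28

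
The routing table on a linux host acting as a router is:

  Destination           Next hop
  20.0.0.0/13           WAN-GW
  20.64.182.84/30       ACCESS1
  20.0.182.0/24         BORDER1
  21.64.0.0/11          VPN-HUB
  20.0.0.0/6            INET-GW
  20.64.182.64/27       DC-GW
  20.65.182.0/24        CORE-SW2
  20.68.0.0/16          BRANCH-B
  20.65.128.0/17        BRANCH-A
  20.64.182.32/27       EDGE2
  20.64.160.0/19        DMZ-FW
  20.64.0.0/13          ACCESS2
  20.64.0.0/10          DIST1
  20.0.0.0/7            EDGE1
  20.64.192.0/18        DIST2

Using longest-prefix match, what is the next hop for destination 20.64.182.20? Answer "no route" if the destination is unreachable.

DMZ-FW

Routes whose prefix contains 20.64.182.20:
  20.0.0.0/6 (20.0.0.0 - 23.255.255.255) -> INET-GW
  20.0.0.0/7 (20.0.0.0 - 21.255.255.255) -> EDGE1
  20.64.0.0/10 (20.64.0.0 - 20.127.255.255) -> DIST1
  20.64.0.0/13 (20.64.0.0 - 20.71.255.255) -> ACCESS2
  20.64.160.0/19 (20.64.160.0 - 20.64.191.255) -> DMZ-FW
More-specific entries that do NOT match:
  20.64.182.84/30 (20.64.182.84 - 20.64.182.87) does not contain 20.64.182.20
  20.64.182.64/27 (20.64.182.64 - 20.64.182.95) does not contain 20.64.182.20
  20.64.182.32/27 (20.64.182.32 - 20.64.182.63) does not contain 20.64.182.20
  20.0.182.0/24 (20.0.182.0 - 20.0.182.255) does not contain 20.64.182.20
  20.65.182.0/24 (20.65.182.0 - 20.65.182.255) does not contain 20.64.182.20
Longest matching prefix is /19 -> next hop DMZ-FW.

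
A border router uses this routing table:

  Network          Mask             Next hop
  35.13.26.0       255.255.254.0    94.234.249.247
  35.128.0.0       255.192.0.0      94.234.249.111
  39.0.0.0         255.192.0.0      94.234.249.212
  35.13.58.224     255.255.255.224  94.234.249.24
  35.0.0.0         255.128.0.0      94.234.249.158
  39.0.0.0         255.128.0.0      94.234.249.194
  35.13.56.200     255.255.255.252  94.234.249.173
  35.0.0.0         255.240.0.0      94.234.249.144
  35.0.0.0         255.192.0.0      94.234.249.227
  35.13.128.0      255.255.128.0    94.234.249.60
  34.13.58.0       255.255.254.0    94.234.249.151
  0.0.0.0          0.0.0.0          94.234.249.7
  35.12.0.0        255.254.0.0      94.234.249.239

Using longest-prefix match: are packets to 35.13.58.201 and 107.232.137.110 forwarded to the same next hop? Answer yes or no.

no

35.13.58.201: longest match 35.12.0.0/15 -> 94.234.249.239
107.232.137.110: longest match 0.0.0.0/0 -> 94.234.249.7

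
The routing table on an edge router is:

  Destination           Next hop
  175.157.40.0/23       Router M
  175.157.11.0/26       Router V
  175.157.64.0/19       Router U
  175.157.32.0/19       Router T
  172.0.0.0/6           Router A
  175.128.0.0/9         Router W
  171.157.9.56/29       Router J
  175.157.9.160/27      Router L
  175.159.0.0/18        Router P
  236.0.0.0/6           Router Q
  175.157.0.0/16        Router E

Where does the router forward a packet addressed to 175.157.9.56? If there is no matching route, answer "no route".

Routes whose prefix contains 175.157.9.56:
  172.0.0.0/6 (172.0.0.0 - 175.255.255.255) -> Router A
  175.128.0.0/9 (175.128.0.0 - 175.255.255.255) -> Router W
  175.157.0.0/16 (175.157.0.0 - 175.157.255.255) -> Router E
More-specific entries that do NOT match:
  171.157.9.56/29 (171.157.9.56 - 171.157.9.63) does not contain 175.157.9.56
  175.157.9.160/27 (175.157.9.160 - 175.157.9.191) does not contain 175.157.9.56
  175.157.11.0/26 (175.157.11.0 - 175.157.11.63) does not contain 175.157.9.56
  175.157.40.0/23 (175.157.40.0 - 175.157.41.255) does not contain 175.157.9.56
  175.157.64.0/19 (175.157.64.0 - 175.157.95.255) does not contain 175.157.9.56
  175.157.32.0/19 (175.157.32.0 - 175.157.63.255) does not contain 175.157.9.56
  175.159.0.0/18 (175.159.0.0 - 175.159.63.255) does not contain 175.157.9.56
Longest matching prefix is /16 -> next hop Router E.

Router E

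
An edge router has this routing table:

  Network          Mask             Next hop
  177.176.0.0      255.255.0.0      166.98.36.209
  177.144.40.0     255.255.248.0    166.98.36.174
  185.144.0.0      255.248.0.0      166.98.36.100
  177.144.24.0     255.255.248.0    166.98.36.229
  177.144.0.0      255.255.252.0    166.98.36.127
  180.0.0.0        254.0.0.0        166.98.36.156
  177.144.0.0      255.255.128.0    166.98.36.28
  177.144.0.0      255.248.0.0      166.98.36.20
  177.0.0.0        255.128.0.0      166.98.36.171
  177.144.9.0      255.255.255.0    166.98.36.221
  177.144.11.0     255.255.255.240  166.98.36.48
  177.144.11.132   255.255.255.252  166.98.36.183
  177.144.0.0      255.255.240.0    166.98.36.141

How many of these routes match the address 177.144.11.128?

3

Prefixes containing 177.144.11.128:
  177.144.0.0/13 (177.144.0.0 - 177.151.255.255)
  177.144.0.0/17 (177.144.0.0 - 177.144.127.255)
  177.144.0.0/20 (177.144.0.0 - 177.144.15.255)
Total matching entries: 3.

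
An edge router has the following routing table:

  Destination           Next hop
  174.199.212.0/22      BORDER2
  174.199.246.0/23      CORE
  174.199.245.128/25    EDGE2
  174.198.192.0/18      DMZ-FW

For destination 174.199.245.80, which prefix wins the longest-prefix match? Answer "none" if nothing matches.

none

174.199.245.80 is outside every listed prefix and there is no default route.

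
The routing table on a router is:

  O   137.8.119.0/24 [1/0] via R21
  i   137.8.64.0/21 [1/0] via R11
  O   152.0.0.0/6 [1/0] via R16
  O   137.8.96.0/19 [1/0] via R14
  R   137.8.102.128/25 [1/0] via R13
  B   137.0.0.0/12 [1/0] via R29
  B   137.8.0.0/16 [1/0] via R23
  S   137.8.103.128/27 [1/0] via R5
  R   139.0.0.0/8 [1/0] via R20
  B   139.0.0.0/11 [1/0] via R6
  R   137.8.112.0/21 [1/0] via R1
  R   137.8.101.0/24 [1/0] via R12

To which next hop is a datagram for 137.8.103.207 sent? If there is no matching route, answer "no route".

Routes whose prefix contains 137.8.103.207:
  137.0.0.0/12 (137.0.0.0 - 137.15.255.255) -> R29
  137.8.0.0/16 (137.8.0.0 - 137.8.255.255) -> R23
  137.8.96.0/19 (137.8.96.0 - 137.8.127.255) -> R14
More-specific entries that do NOT match:
  137.8.103.128/27 (137.8.103.128 - 137.8.103.159) does not contain 137.8.103.207
  137.8.102.128/25 (137.8.102.128 - 137.8.102.255) does not contain 137.8.103.207
  137.8.119.0/24 (137.8.119.0 - 137.8.119.255) does not contain 137.8.103.207
  137.8.101.0/24 (137.8.101.0 - 137.8.101.255) does not contain 137.8.103.207
  137.8.64.0/21 (137.8.64.0 - 137.8.71.255) does not contain 137.8.103.207
  137.8.112.0/21 (137.8.112.0 - 137.8.119.255) does not contain 137.8.103.207
Longest matching prefix is /19 -> next hop R14.

R14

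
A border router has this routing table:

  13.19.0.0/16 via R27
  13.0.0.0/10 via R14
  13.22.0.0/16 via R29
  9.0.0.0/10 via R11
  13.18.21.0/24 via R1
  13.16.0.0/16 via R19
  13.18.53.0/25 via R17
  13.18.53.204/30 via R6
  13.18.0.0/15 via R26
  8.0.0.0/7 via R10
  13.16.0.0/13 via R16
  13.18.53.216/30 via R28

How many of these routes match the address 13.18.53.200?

Prefixes containing 13.18.53.200:
  13.0.0.0/10 (13.0.0.0 - 13.63.255.255)
  13.16.0.0/13 (13.16.0.0 - 13.23.255.255)
  13.18.0.0/15 (13.18.0.0 - 13.19.255.255)
Total matching entries: 3.

3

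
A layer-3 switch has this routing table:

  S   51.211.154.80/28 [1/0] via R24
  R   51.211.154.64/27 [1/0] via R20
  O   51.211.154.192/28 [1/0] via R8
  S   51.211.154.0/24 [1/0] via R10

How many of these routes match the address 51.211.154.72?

2

Prefixes containing 51.211.154.72:
  51.211.154.0/24 (51.211.154.0 - 51.211.154.255)
  51.211.154.64/27 (51.211.154.64 - 51.211.154.95)
Total matching entries: 2.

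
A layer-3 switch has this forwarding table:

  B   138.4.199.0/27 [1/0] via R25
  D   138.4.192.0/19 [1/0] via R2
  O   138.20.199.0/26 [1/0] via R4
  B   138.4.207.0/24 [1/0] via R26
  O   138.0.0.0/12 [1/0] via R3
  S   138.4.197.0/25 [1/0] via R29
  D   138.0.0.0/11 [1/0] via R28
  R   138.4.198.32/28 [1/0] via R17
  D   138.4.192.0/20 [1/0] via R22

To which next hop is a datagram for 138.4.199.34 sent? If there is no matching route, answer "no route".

R22

Routes whose prefix contains 138.4.199.34:
  138.0.0.0/11 (138.0.0.0 - 138.31.255.255) -> R28
  138.0.0.0/12 (138.0.0.0 - 138.15.255.255) -> R3
  138.4.192.0/19 (138.4.192.0 - 138.4.223.255) -> R2
  138.4.192.0/20 (138.4.192.0 - 138.4.207.255) -> R22
More-specific entries that do NOT match:
  138.4.198.32/28 (138.4.198.32 - 138.4.198.47) does not contain 138.4.199.34
  138.4.199.0/27 (138.4.199.0 - 138.4.199.31) does not contain 138.4.199.34
  138.20.199.0/26 (138.20.199.0 - 138.20.199.63) does not contain 138.4.199.34
  138.4.197.0/25 (138.4.197.0 - 138.4.197.127) does not contain 138.4.199.34
  138.4.207.0/24 (138.4.207.0 - 138.4.207.255) does not contain 138.4.199.34
Longest matching prefix is /20 -> next hop R22.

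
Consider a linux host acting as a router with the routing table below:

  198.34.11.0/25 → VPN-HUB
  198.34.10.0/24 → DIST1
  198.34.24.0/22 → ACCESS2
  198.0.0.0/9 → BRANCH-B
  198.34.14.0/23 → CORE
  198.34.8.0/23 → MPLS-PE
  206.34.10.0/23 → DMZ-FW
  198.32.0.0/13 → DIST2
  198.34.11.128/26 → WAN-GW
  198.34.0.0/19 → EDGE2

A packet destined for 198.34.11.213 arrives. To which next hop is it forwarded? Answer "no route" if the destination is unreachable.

Routes whose prefix contains 198.34.11.213:
  198.0.0.0/9 (198.0.0.0 - 198.127.255.255) -> BRANCH-B
  198.32.0.0/13 (198.32.0.0 - 198.39.255.255) -> DIST2
  198.34.0.0/19 (198.34.0.0 - 198.34.31.255) -> EDGE2
More-specific entries that do NOT match:
  198.34.11.128/26 (198.34.11.128 - 198.34.11.191) does not contain 198.34.11.213
  198.34.11.0/25 (198.34.11.0 - 198.34.11.127) does not contain 198.34.11.213
  198.34.10.0/24 (198.34.10.0 - 198.34.10.255) does not contain 198.34.11.213
  198.34.14.0/23 (198.34.14.0 - 198.34.15.255) does not contain 198.34.11.213
  198.34.8.0/23 (198.34.8.0 - 198.34.9.255) does not contain 198.34.11.213
  206.34.10.0/23 (206.34.10.0 - 206.34.11.255) does not contain 198.34.11.213
  198.34.24.0/22 (198.34.24.0 - 198.34.27.255) does not contain 198.34.11.213
Longest matching prefix is /19 -> next hop EDGE2.

EDGE2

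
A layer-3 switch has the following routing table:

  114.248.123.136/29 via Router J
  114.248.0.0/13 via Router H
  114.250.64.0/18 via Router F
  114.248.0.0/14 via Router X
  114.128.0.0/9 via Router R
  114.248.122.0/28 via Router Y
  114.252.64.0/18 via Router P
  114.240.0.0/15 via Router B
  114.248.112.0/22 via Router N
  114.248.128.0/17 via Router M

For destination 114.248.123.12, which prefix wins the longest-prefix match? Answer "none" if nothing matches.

114.248.0.0/14

Entries matching 114.248.123.12:
  114.128.0.0/9 (114.128.0.0 - 114.255.255.255)
  114.248.0.0/13 (114.248.0.0 - 114.255.255.255)
  114.248.0.0/14 (114.248.0.0 - 114.251.255.255)
Most specific is 114.248.0.0/14.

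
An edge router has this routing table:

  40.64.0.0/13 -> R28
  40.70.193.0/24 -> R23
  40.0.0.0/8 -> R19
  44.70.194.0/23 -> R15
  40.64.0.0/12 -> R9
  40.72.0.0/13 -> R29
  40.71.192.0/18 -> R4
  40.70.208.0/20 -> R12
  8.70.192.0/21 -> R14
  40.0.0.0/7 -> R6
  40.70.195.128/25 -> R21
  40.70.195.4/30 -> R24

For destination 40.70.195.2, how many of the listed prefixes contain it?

Prefixes containing 40.70.195.2:
  40.0.0.0/7 (40.0.0.0 - 41.255.255.255)
  40.0.0.0/8 (40.0.0.0 - 40.255.255.255)
  40.64.0.0/12 (40.64.0.0 - 40.79.255.255)
  40.64.0.0/13 (40.64.0.0 - 40.71.255.255)
Total matching entries: 4.

4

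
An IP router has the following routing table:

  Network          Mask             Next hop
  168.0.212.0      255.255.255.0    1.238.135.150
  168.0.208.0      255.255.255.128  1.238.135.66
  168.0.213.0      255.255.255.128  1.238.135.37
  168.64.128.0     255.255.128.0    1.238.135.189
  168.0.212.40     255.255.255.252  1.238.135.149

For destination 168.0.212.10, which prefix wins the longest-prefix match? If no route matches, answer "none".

Entries matching 168.0.212.10:
  168.0.212.0/24 (168.0.212.0 - 168.0.212.255)
Most specific is 168.0.212.0/24.

168.0.212.0/24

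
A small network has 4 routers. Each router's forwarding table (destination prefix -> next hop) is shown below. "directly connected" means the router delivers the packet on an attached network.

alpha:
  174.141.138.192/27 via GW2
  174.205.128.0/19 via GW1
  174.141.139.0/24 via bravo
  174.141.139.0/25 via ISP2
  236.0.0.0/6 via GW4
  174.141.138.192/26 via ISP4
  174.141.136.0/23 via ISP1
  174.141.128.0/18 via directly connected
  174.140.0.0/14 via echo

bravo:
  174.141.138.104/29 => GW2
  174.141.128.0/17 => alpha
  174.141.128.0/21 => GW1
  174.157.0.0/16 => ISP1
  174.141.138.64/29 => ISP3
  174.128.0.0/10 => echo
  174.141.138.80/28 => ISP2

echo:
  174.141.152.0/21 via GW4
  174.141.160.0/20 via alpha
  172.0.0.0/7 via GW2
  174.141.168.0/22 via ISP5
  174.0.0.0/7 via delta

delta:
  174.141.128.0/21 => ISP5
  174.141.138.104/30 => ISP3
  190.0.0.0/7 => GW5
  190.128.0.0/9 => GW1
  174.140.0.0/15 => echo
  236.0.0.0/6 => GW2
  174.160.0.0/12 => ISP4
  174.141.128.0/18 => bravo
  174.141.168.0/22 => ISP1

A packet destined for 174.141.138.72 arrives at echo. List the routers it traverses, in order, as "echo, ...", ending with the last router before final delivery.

At echo: longest match for 174.141.138.72 is 174.0.0.0/7 -> delta
At delta: longest match for 174.141.138.72 is 174.141.128.0/18 -> bravo
At bravo: longest match for 174.141.138.72 is 174.141.128.0/17 -> alpha
At alpha: longest match for 174.141.138.72 is 174.141.128.0/18 -> directly connected

echo, delta, bravo, alpha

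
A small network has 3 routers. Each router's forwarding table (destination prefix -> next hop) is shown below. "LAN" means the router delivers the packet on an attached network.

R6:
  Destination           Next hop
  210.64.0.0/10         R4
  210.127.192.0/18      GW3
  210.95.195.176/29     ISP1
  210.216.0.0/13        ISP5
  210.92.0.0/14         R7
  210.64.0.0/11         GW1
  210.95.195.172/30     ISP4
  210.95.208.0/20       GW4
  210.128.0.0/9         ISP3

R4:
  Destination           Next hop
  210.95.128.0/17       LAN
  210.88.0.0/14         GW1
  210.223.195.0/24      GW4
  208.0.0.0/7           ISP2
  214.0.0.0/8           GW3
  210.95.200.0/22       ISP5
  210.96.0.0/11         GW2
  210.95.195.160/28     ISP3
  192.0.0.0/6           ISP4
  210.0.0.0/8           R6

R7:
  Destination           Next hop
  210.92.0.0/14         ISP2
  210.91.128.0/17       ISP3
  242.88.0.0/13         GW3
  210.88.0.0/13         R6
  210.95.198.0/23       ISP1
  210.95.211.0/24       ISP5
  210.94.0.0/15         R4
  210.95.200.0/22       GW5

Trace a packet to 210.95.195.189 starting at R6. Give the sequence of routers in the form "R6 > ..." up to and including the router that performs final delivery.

At R6: longest match for 210.95.195.189 is 210.92.0.0/14 -> R7
At R7: longest match for 210.95.195.189 is 210.94.0.0/15 -> R4
At R4: longest match for 210.95.195.189 is 210.95.128.0/17 -> LAN

R6 > R7 > R4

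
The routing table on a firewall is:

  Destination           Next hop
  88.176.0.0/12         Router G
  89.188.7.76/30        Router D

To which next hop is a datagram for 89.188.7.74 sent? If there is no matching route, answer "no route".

No entry's prefix contains 89.188.7.74; there is no default route.

no route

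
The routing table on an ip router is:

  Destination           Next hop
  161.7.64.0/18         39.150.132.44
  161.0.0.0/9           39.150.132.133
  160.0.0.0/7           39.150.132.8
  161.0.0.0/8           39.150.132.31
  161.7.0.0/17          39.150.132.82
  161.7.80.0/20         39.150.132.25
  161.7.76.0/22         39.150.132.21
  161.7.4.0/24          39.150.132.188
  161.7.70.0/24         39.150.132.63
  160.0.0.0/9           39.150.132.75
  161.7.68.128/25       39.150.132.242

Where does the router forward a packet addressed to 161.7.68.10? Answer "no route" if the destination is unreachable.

Routes whose prefix contains 161.7.68.10:
  160.0.0.0/7 (160.0.0.0 - 161.255.255.255) -> 39.150.132.8
  161.0.0.0/8 (161.0.0.0 - 161.255.255.255) -> 39.150.132.31
  161.0.0.0/9 (161.0.0.0 - 161.127.255.255) -> 39.150.132.133
  161.7.0.0/17 (161.7.0.0 - 161.7.127.255) -> 39.150.132.82
  161.7.64.0/18 (161.7.64.0 - 161.7.127.255) -> 39.150.132.44
More-specific entries that do NOT match:
  161.7.68.128/25 (161.7.68.128 - 161.7.68.255) does not contain 161.7.68.10
  161.7.4.0/24 (161.7.4.0 - 161.7.4.255) does not contain 161.7.68.10
  161.7.70.0/24 (161.7.70.0 - 161.7.70.255) does not contain 161.7.68.10
  161.7.76.0/22 (161.7.76.0 - 161.7.79.255) does not contain 161.7.68.10
  161.7.80.0/20 (161.7.80.0 - 161.7.95.255) does not contain 161.7.68.10
Longest matching prefix is /18 -> next hop 39.150.132.44.

39.150.132.44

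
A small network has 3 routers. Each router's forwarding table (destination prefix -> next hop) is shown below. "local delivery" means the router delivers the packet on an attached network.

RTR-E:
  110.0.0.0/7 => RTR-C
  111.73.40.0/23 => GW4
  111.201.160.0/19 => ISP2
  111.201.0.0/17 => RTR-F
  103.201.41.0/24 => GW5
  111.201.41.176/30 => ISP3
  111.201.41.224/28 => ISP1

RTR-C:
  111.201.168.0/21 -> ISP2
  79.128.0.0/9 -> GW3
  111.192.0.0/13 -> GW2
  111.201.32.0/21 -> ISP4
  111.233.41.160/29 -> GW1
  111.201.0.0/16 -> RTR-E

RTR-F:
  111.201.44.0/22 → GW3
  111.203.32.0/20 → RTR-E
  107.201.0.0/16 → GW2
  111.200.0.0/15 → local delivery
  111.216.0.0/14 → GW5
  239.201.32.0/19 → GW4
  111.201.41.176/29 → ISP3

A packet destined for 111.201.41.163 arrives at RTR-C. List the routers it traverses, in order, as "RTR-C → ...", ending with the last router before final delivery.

At RTR-C: longest match for 111.201.41.163 is 111.201.0.0/16 -> RTR-E
At RTR-E: longest match for 111.201.41.163 is 111.201.0.0/17 -> RTR-F
At RTR-F: longest match for 111.201.41.163 is 111.200.0.0/15 -> local delivery

RTR-C → RTR-E → RTR-F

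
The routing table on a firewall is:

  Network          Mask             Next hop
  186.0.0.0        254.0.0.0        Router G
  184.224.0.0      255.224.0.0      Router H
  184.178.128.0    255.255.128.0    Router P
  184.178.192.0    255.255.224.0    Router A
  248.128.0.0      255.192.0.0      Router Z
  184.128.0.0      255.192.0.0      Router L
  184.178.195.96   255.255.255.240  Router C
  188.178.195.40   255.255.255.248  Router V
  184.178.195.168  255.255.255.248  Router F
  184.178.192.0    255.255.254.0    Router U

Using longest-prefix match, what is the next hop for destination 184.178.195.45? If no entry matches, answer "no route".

Routes whose prefix contains 184.178.195.45:
  184.128.0.0/10 (184.128.0.0 - 184.191.255.255) -> Router L
  184.178.128.0/17 (184.178.128.0 - 184.178.255.255) -> Router P
  184.178.192.0/19 (184.178.192.0 - 184.178.223.255) -> Router A
More-specific entries that do NOT match:
  188.178.195.40/29 (188.178.195.40 - 188.178.195.47) does not contain 184.178.195.45
  184.178.195.168/29 (184.178.195.168 - 184.178.195.175) does not contain 184.178.195.45
  184.178.195.96/28 (184.178.195.96 - 184.178.195.111) does not contain 184.178.195.45
  184.178.192.0/23 (184.178.192.0 - 184.178.193.255) does not contain 184.178.195.45
Longest matching prefix is /19 -> next hop Router A.

Router A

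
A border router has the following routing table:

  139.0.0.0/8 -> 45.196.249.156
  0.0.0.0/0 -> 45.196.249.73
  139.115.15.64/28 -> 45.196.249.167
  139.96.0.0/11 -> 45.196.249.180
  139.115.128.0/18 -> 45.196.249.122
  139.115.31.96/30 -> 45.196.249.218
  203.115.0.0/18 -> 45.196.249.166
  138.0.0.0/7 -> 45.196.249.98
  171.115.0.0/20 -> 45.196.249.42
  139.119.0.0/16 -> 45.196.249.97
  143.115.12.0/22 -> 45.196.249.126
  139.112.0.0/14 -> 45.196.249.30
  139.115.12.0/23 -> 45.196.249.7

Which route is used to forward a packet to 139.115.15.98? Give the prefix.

139.112.0.0/14

Entries matching 139.115.15.98:
  0.0.0.0/0 (default, matches everything)
  138.0.0.0/7 (138.0.0.0 - 139.255.255.255)
  139.0.0.0/8 (139.0.0.0 - 139.255.255.255)
  139.96.0.0/11 (139.96.0.0 - 139.127.255.255)
  139.112.0.0/14 (139.112.0.0 - 139.115.255.255)
Most specific is 139.112.0.0/14.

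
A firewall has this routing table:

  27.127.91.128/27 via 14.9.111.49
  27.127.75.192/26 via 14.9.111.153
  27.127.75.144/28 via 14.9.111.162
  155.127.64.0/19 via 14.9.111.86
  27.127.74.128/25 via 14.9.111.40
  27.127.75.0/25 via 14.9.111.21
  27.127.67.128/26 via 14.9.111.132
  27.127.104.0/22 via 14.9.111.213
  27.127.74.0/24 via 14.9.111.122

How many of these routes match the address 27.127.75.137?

No listed prefix contains 27.127.75.137.
Total matching entries: 0.

0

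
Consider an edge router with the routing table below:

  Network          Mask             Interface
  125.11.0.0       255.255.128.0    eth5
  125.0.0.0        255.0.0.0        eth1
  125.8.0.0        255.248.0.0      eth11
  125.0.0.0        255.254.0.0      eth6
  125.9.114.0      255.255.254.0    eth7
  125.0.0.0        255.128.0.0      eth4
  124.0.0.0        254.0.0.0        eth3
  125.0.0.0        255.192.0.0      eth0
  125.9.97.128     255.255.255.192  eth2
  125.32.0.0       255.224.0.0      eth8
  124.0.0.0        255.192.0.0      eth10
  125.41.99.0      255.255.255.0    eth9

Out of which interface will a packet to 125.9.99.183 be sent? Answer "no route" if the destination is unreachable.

Routes whose prefix contains 125.9.99.183:
  124.0.0.0/7 (124.0.0.0 - 125.255.255.255) -> eth3
  125.0.0.0/8 (125.0.0.0 - 125.255.255.255) -> eth1
  125.0.0.0/9 (125.0.0.0 - 125.127.255.255) -> eth4
  125.0.0.0/10 (125.0.0.0 - 125.63.255.255) -> eth0
  125.8.0.0/13 (125.8.0.0 - 125.15.255.255) -> eth11
More-specific entries that do NOT match:
  125.9.97.128/26 (125.9.97.128 - 125.9.97.191) does not contain 125.9.99.183
  125.41.99.0/24 (125.41.99.0 - 125.41.99.255) does not contain 125.9.99.183
  125.9.114.0/23 (125.9.114.0 - 125.9.115.255) does not contain 125.9.99.183
  125.11.0.0/17 (125.11.0.0 - 125.11.127.255) does not contain 125.9.99.183
  125.0.0.0/15 (125.0.0.0 - 125.1.255.255) does not contain 125.9.99.183
Longest matching prefix is /13 -> interface eth11.

eth11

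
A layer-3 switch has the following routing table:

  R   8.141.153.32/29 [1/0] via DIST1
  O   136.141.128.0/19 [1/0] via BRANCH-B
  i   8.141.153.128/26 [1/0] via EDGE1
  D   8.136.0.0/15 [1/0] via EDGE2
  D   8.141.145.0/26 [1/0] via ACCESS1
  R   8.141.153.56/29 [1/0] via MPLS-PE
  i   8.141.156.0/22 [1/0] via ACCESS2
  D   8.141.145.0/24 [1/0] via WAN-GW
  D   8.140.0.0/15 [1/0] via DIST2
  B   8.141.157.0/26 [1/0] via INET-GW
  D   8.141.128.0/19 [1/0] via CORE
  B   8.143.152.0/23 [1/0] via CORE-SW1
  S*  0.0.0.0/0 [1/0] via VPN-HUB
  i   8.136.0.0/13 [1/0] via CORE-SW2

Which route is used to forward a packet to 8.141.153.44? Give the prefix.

8.141.128.0/19

Entries matching 8.141.153.44:
  0.0.0.0/0 (default, matches everything)
  8.136.0.0/13 (8.136.0.0 - 8.143.255.255)
  8.140.0.0/15 (8.140.0.0 - 8.141.255.255)
  8.141.128.0/19 (8.141.128.0 - 8.141.159.255)
Most specific is 8.141.128.0/19.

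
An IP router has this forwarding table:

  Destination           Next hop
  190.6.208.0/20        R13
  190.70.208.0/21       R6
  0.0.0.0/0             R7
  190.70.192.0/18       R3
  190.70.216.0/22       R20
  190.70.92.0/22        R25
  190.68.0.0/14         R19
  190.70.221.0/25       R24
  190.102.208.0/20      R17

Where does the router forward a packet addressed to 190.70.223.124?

R3

Routes whose prefix contains 190.70.223.124:
  0.0.0.0/0 (default, matches everything) -> R7
  190.68.0.0/14 (190.68.0.0 - 190.71.255.255) -> R19
  190.70.192.0/18 (190.70.192.0 - 190.70.255.255) -> R3
More-specific entries that do NOT match:
  190.70.221.0/25 (190.70.221.0 - 190.70.221.127) does not contain 190.70.223.124
  190.70.216.0/22 (190.70.216.0 - 190.70.219.255) does not contain 190.70.223.124
  190.70.92.0/22 (190.70.92.0 - 190.70.95.255) does not contain 190.70.223.124
  190.70.208.0/21 (190.70.208.0 - 190.70.215.255) does not contain 190.70.223.124
  190.6.208.0/20 (190.6.208.0 - 190.6.223.255) does not contain 190.70.223.124
  190.102.208.0/20 (190.102.208.0 - 190.102.223.255) does not contain 190.70.223.124
Longest matching prefix is /18 -> next hop R3.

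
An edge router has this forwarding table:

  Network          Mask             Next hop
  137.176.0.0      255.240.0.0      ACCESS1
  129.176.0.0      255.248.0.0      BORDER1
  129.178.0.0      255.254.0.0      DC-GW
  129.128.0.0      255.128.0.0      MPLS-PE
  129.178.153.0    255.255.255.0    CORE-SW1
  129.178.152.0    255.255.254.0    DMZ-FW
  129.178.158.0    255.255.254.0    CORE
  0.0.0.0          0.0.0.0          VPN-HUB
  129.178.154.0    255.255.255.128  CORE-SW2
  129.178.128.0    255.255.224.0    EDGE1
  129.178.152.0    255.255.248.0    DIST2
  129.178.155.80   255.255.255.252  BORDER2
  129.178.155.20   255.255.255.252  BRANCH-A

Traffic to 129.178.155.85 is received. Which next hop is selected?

Routes whose prefix contains 129.178.155.85:
  0.0.0.0/0 (default, matches everything) -> VPN-HUB
  129.128.0.0/9 (129.128.0.0 - 129.255.255.255) -> MPLS-PE
  129.176.0.0/13 (129.176.0.0 - 129.183.255.255) -> BORDER1
  129.178.0.0/15 (129.178.0.0 - 129.179.255.255) -> DC-GW
  129.178.128.0/19 (129.178.128.0 - 129.178.159.255) -> EDGE1
  129.178.152.0/21 (129.178.152.0 - 129.178.159.255) -> DIST2
More-specific entries that do NOT match:
  129.178.155.80/30 (129.178.155.80 - 129.178.155.83) does not contain 129.178.155.85
  129.178.155.20/30 (129.178.155.20 - 129.178.155.23) does not contain 129.178.155.85
  129.178.154.0/25 (129.178.154.0 - 129.178.154.127) does not contain 129.178.155.85
  129.178.153.0/24 (129.178.153.0 - 129.178.153.255) does not contain 129.178.155.85
  129.178.152.0/23 (129.178.152.0 - 129.178.153.255) does not contain 129.178.155.85
  129.178.158.0/23 (129.178.158.0 - 129.178.159.255) does not contain 129.178.155.85
Longest matching prefix is /21 -> next hop DIST2.

DIST2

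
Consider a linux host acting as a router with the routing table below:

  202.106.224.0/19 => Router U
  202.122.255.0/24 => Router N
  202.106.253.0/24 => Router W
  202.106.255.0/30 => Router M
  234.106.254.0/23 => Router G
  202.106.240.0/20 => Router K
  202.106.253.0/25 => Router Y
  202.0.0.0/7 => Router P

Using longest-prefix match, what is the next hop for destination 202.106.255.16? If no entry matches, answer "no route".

Router K

Routes whose prefix contains 202.106.255.16:
  202.0.0.0/7 (202.0.0.0 - 203.255.255.255) -> Router P
  202.106.224.0/19 (202.106.224.0 - 202.106.255.255) -> Router U
  202.106.240.0/20 (202.106.240.0 - 202.106.255.255) -> Router K
More-specific entries that do NOT match:
  202.106.255.0/30 (202.106.255.0 - 202.106.255.3) does not contain 202.106.255.16
  202.106.253.0/25 (202.106.253.0 - 202.106.253.127) does not contain 202.106.255.16
  202.122.255.0/24 (202.122.255.0 - 202.122.255.255) does not contain 202.106.255.16
  202.106.253.0/24 (202.106.253.0 - 202.106.253.255) does not contain 202.106.255.16
  234.106.254.0/23 (234.106.254.0 - 234.106.255.255) does not contain 202.106.255.16
Longest matching prefix is /20 -> next hop Router K.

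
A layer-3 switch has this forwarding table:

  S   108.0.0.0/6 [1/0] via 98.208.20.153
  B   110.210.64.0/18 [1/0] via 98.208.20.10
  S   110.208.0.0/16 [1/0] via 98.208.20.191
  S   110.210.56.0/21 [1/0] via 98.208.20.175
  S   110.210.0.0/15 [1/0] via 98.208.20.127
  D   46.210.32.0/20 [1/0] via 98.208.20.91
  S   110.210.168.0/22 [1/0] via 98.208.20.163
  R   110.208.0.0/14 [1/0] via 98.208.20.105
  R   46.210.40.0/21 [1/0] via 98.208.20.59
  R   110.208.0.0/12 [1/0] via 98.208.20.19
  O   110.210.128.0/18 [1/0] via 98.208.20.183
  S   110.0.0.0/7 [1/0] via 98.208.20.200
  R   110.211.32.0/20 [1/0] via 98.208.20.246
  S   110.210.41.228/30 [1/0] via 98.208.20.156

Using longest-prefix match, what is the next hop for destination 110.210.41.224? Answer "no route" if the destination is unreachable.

98.208.20.127

Routes whose prefix contains 110.210.41.224:
  108.0.0.0/6 (108.0.0.0 - 111.255.255.255) -> 98.208.20.153
  110.0.0.0/7 (110.0.0.0 - 111.255.255.255) -> 98.208.20.200
  110.208.0.0/12 (110.208.0.0 - 110.223.255.255) -> 98.208.20.19
  110.208.0.0/14 (110.208.0.0 - 110.211.255.255) -> 98.208.20.105
  110.210.0.0/15 (110.210.0.0 - 110.211.255.255) -> 98.208.20.127
More-specific entries that do NOT match:
  110.210.41.228/30 (110.210.41.228 - 110.210.41.231) does not contain 110.210.41.224
  110.210.168.0/22 (110.210.168.0 - 110.210.171.255) does not contain 110.210.41.224
  110.210.56.0/21 (110.210.56.0 - 110.210.63.255) does not contain 110.210.41.224
  46.210.40.0/21 (46.210.40.0 - 46.210.47.255) does not contain 110.210.41.224
  46.210.32.0/20 (46.210.32.0 - 46.210.47.255) does not contain 110.210.41.224
  110.211.32.0/20 (110.211.32.0 - 110.211.47.255) does not contain 110.210.41.224
  110.210.64.0/18 (110.210.64.0 - 110.210.127.255) does not contain 110.210.41.224
  110.210.128.0/18 (110.210.128.0 - 110.210.191.255) does not contain 110.210.41.224
  110.208.0.0/16 (110.208.0.0 - 110.208.255.255) does not contain 110.210.41.224
Longest matching prefix is /15 -> next hop 98.208.20.127.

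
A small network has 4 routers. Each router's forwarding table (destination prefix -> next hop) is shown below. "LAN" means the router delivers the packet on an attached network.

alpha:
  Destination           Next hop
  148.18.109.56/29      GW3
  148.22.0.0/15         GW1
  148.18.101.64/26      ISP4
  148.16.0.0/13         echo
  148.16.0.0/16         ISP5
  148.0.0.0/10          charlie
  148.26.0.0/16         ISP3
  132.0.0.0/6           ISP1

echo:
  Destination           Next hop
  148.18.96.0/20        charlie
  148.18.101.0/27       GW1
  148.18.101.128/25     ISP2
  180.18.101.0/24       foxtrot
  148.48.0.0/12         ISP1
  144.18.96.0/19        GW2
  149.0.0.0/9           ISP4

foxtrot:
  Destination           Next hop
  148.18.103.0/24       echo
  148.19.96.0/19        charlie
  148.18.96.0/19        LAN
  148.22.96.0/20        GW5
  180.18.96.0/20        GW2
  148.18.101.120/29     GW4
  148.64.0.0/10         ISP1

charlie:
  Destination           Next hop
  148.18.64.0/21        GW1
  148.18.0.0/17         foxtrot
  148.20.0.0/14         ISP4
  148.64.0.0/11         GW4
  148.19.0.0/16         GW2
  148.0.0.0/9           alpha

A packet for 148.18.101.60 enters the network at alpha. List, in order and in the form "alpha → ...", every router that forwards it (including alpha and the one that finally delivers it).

At alpha: longest match for 148.18.101.60 is 148.16.0.0/13 -> echo
At echo: longest match for 148.18.101.60 is 148.18.96.0/20 -> charlie
At charlie: longest match for 148.18.101.60 is 148.18.0.0/17 -> foxtrot
At foxtrot: longest match for 148.18.101.60 is 148.18.96.0/19 -> LAN

alpha → echo → charlie → foxtrot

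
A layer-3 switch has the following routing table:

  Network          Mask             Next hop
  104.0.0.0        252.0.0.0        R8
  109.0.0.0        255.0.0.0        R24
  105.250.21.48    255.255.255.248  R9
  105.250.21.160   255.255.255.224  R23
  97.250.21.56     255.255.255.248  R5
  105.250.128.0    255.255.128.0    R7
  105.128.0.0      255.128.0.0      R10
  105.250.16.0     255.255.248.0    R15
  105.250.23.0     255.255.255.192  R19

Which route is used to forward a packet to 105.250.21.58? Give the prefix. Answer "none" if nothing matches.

Entries matching 105.250.21.58:
  104.0.0.0/6 (104.0.0.0 - 107.255.255.255)
  105.128.0.0/9 (105.128.0.0 - 105.255.255.255)
  105.250.16.0/21 (105.250.16.0 - 105.250.23.255)
Most specific is 105.250.16.0/21.

105.250.16.0/21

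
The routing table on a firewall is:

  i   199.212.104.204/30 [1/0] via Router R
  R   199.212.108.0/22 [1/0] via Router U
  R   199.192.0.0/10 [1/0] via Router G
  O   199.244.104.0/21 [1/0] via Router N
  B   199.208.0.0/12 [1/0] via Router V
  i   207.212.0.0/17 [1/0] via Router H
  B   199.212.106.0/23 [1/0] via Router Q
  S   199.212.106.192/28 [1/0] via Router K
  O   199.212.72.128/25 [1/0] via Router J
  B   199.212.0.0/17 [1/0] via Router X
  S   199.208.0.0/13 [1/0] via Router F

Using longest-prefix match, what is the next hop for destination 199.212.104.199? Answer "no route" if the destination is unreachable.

Routes whose prefix contains 199.212.104.199:
  199.192.0.0/10 (199.192.0.0 - 199.255.255.255) -> Router G
  199.208.0.0/12 (199.208.0.0 - 199.223.255.255) -> Router V
  199.208.0.0/13 (199.208.0.0 - 199.215.255.255) -> Router F
  199.212.0.0/17 (199.212.0.0 - 199.212.127.255) -> Router X
More-specific entries that do NOT match:
  199.212.104.204/30 (199.212.104.204 - 199.212.104.207) does not contain 199.212.104.199
  199.212.106.192/28 (199.212.106.192 - 199.212.106.207) does not contain 199.212.104.199
  199.212.72.128/25 (199.212.72.128 - 199.212.72.255) does not contain 199.212.104.199
  199.212.106.0/23 (199.212.106.0 - 199.212.107.255) does not contain 199.212.104.199
  199.212.108.0/22 (199.212.108.0 - 199.212.111.255) does not contain 199.212.104.199
  199.244.104.0/21 (199.244.104.0 - 199.244.111.255) does not contain 199.212.104.199
Longest matching prefix is /17 -> next hop Router X.

Router X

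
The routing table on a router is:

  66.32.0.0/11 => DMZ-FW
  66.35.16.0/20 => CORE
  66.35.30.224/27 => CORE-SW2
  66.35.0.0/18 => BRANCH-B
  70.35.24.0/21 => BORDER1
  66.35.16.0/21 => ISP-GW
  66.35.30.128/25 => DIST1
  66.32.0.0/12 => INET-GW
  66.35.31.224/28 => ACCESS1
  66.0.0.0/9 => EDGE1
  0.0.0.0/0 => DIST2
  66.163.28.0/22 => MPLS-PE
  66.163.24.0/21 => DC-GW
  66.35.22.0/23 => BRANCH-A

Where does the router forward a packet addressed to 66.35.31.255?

CORE

Routes whose prefix contains 66.35.31.255:
  0.0.0.0/0 (default, matches everything) -> DIST2
  66.0.0.0/9 (66.0.0.0 - 66.127.255.255) -> EDGE1
  66.32.0.0/11 (66.32.0.0 - 66.63.255.255) -> DMZ-FW
  66.32.0.0/12 (66.32.0.0 - 66.47.255.255) -> INET-GW
  66.35.0.0/18 (66.35.0.0 - 66.35.63.255) -> BRANCH-B
  66.35.16.0/20 (66.35.16.0 - 66.35.31.255) -> CORE
More-specific entries that do NOT match:
  66.35.31.224/28 (66.35.31.224 - 66.35.31.239) does not contain 66.35.31.255
  66.35.30.224/27 (66.35.30.224 - 66.35.30.255) does not contain 66.35.31.255
  66.35.30.128/25 (66.35.30.128 - 66.35.30.255) does not contain 66.35.31.255
  66.35.22.0/23 (66.35.22.0 - 66.35.23.255) does not contain 66.35.31.255
  66.163.28.0/22 (66.163.28.0 - 66.163.31.255) does not contain 66.35.31.255
  70.35.24.0/21 (70.35.24.0 - 70.35.31.255) does not contain 66.35.31.255
  66.35.16.0/21 (66.35.16.0 - 66.35.23.255) does not contain 66.35.31.255
  66.163.24.0/21 (66.163.24.0 - 66.163.31.255) does not contain 66.35.31.255
Longest matching prefix is /20 -> next hop CORE.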